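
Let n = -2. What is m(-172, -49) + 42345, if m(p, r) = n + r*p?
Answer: 50771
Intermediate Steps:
m(p, r) = -2 + p*r (m(p, r) = -2 + r*p = -2 + p*r)
m(-172, -49) + 42345 = (-2 - 172*(-49)) + 42345 = (-2 + 8428) + 42345 = 8426 + 42345 = 50771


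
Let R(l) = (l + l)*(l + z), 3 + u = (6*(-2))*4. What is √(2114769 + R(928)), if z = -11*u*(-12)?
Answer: I*√8657455 ≈ 2942.4*I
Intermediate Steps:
u = -51 (u = -3 + (6*(-2))*4 = -3 - 12*4 = -3 - 48 = -51)
z = -6732 (z = -11*(-51)*(-12) = 561*(-12) = -6732)
R(l) = 2*l*(-6732 + l) (R(l) = (l + l)*(l - 6732) = (2*l)*(-6732 + l) = 2*l*(-6732 + l))
√(2114769 + R(928)) = √(2114769 + 2*928*(-6732 + 928)) = √(2114769 + 2*928*(-5804)) = √(2114769 - 10772224) = √(-8657455) = I*√8657455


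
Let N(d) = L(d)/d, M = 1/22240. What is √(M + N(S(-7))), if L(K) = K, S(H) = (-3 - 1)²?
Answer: √30914990/5560 ≈ 1.0000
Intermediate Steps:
S(H) = 16 (S(H) = (-4)² = 16)
M = 1/22240 ≈ 4.4964e-5
N(d) = 1 (N(d) = d/d = 1)
√(M + N(S(-7))) = √(1/22240 + 1) = √(22241/22240) = √30914990/5560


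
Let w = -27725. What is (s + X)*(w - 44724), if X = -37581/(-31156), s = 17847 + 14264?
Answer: -72484347649753/31156 ≈ -2.3265e+9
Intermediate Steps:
s = 32111
X = 37581/31156 (X = -37581*(-1/31156) = 37581/31156 ≈ 1.2062)
(s + X)*(w - 44724) = (32111 + 37581/31156)*(-27725 - 44724) = (1000487897/31156)*(-72449) = -72484347649753/31156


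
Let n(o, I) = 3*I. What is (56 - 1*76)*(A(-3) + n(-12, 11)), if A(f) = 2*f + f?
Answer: -480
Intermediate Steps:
A(f) = 3*f
(56 - 1*76)*(A(-3) + n(-12, 11)) = (56 - 1*76)*(3*(-3) + 3*11) = (56 - 76)*(-9 + 33) = -20*24 = -480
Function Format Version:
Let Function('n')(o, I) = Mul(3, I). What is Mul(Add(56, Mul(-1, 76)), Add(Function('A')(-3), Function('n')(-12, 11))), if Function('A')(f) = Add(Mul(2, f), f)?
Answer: -480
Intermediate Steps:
Function('A')(f) = Mul(3, f)
Mul(Add(56, Mul(-1, 76)), Add(Function('A')(-3), Function('n')(-12, 11))) = Mul(Add(56, Mul(-1, 76)), Add(Mul(3, -3), Mul(3, 11))) = Mul(Add(56, -76), Add(-9, 33)) = Mul(-20, 24) = -480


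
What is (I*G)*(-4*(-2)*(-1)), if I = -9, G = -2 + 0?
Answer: -144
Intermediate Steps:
G = -2
(I*G)*(-4*(-2)*(-1)) = (-9*(-2))*(-4*(-2)*(-1)) = 18*(8*(-1)) = 18*(-8) = -144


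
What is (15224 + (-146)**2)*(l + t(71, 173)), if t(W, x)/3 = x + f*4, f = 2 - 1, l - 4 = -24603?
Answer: -879444720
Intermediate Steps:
l = -24599 (l = 4 - 24603 = -24599)
f = 1
t(W, x) = 12 + 3*x (t(W, x) = 3*(x + 1*4) = 3*(x + 4) = 3*(4 + x) = 12 + 3*x)
(15224 + (-146)**2)*(l + t(71, 173)) = (15224 + (-146)**2)*(-24599 + (12 + 3*173)) = (15224 + 21316)*(-24599 + (12 + 519)) = 36540*(-24599 + 531) = 36540*(-24068) = -879444720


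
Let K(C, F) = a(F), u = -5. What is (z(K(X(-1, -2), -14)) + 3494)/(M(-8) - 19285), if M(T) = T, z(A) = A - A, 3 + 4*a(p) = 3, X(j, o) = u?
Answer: -3494/19293 ≈ -0.18110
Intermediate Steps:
X(j, o) = -5
a(p) = 0 (a(p) = -3/4 + (1/4)*3 = -3/4 + 3/4 = 0)
K(C, F) = 0
z(A) = 0
(z(K(X(-1, -2), -14)) + 3494)/(M(-8) - 19285) = (0 + 3494)/(-8 - 19285) = 3494/(-19293) = 3494*(-1/19293) = -3494/19293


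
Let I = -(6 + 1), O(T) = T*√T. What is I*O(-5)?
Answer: 35*I*√5 ≈ 78.262*I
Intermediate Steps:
O(T) = T^(3/2)
I = -7 (I = -1*7 = -7)
I*O(-5) = -(-35)*I*√5 = 35*I*√5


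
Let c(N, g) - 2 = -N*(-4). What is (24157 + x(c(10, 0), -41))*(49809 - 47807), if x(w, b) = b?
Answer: 48280232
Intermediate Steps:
c(N, g) = 2 + 4*N (c(N, g) = 2 - N*(-4) = 2 + 4*N)
(24157 + x(c(10, 0), -41))*(49809 - 47807) = (24157 - 41)*(49809 - 47807) = 24116*2002 = 48280232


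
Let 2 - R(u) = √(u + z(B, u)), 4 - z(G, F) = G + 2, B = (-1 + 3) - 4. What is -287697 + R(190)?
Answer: -287695 - √194 ≈ -2.8771e+5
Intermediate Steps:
B = -2 (B = 2 - 4 = -2)
z(G, F) = 2 - G (z(G, F) = 4 - (G + 2) = 4 - (2 + G) = 4 + (-2 - G) = 2 - G)
R(u) = 2 - √(4 + u) (R(u) = 2 - √(u + (2 - 1*(-2))) = 2 - √(u + (2 + 2)) = 2 - √(u + 4) = 2 - √(4 + u))
-287697 + R(190) = -287697 + (2 - √(4 + 190)) = -287697 + (2 - √194) = -287695 - √194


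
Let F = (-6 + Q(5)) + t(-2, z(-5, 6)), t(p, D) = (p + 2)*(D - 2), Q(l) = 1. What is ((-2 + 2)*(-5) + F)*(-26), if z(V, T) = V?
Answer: 130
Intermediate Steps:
t(p, D) = (-2 + D)*(2 + p) (t(p, D) = (2 + p)*(-2 + D) = (-2 + D)*(2 + p))
F = -5 (F = (-6 + 1) + (-4 - 2*(-2) + 2*(-5) - 5*(-2)) = -5 + (-4 + 4 - 10 + 10) = -5 + 0 = -5)
((-2 + 2)*(-5) + F)*(-26) = ((-2 + 2)*(-5) - 5)*(-26) = (0*(-5) - 5)*(-26) = (0 - 5)*(-26) = -5*(-26) = 130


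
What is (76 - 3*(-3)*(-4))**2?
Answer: 1600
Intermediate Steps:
(76 - 3*(-3)*(-4))**2 = (76 + 9*(-4))**2 = (76 - 36)**2 = 40**2 = 1600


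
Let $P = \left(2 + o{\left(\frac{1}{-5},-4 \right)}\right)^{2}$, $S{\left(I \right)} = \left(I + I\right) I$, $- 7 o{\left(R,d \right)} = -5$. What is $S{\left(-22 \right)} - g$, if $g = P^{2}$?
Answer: $\frac{2193847}{2401} \approx 913.72$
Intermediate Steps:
$o{\left(R,d \right)} = \frac{5}{7}$ ($o{\left(R,d \right)} = \left(- \frac{1}{7}\right) \left(-5\right) = \frac{5}{7}$)
$S{\left(I \right)} = 2 I^{2}$ ($S{\left(I \right)} = 2 I I = 2 I^{2}$)
$P = \frac{361}{49}$ ($P = \left(2 + \frac{5}{7}\right)^{2} = \left(\frac{19}{7}\right)^{2} = \frac{361}{49} \approx 7.3673$)
$g = \frac{130321}{2401}$ ($g = \left(\frac{361}{49}\right)^{2} = \frac{130321}{2401} \approx 54.278$)
$S{\left(-22 \right)} - g = 2 \left(-22\right)^{2} - \frac{130321}{2401} = 2 \cdot 484 - \frac{130321}{2401} = 968 - \frac{130321}{2401} = \frac{2193847}{2401}$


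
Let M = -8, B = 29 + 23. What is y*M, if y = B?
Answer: -416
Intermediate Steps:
B = 52
y = 52
y*M = 52*(-8) = -416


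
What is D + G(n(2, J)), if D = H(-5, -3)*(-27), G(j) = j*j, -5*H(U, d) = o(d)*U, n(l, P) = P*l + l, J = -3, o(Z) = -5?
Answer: 151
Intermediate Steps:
n(l, P) = l + P*l
H(U, d) = U (H(U, d) = -(-1)*U = U)
G(j) = j**2
D = 135 (D = -5*(-27) = 135)
D + G(n(2, J)) = 135 + (2*(1 - 3))**2 = 135 + (2*(-2))**2 = 135 + (-4)**2 = 135 + 16 = 151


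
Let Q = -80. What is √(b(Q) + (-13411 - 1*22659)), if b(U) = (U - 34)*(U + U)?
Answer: I*√17830 ≈ 133.53*I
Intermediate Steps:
b(U) = 2*U*(-34 + U) (b(U) = (-34 + U)*(2*U) = 2*U*(-34 + U))
√(b(Q) + (-13411 - 1*22659)) = √(2*(-80)*(-34 - 80) + (-13411 - 1*22659)) = √(2*(-80)*(-114) + (-13411 - 22659)) = √(18240 - 36070) = √(-17830) = I*√17830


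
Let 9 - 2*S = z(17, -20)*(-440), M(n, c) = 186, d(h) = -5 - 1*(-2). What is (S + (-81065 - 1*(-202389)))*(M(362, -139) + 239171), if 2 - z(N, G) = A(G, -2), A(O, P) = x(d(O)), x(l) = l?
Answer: 58608236949/2 ≈ 2.9304e+10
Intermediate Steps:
d(h) = -3 (d(h) = -5 + 2 = -3)
A(O, P) = -3
z(N, G) = 5 (z(N, G) = 2 - 1*(-3) = 2 + 3 = 5)
S = 2209/2 (S = 9/2 - 5*(-440)/2 = 9/2 - ½*(-2200) = 9/2 + 1100 = 2209/2 ≈ 1104.5)
(S + (-81065 - 1*(-202389)))*(M(362, -139) + 239171) = (2209/2 + (-81065 - 1*(-202389)))*(186 + 239171) = (2209/2 + (-81065 + 202389))*239357 = (2209/2 + 121324)*239357 = (244857/2)*239357 = 58608236949/2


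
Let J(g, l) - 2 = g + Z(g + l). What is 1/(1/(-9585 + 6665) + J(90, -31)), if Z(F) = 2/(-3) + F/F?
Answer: 8760/808837 ≈ 0.010830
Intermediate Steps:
Z(F) = 1/3 (Z(F) = 2*(-1/3) + 1 = -2/3 + 1 = 1/3)
J(g, l) = 7/3 + g (J(g, l) = 2 + (g + 1/3) = 2 + (1/3 + g) = 7/3 + g)
1/(1/(-9585 + 6665) + J(90, -31)) = 1/(1/(-9585 + 6665) + (7/3 + 90)) = 1/(1/(-2920) + 277/3) = 1/(-1/2920 + 277/3) = 1/(808837/8760) = 8760/808837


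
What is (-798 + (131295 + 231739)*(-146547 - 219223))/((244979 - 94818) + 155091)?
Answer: -66393473489/152626 ≈ -4.3501e+5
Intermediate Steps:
(-798 + (131295 + 231739)*(-146547 - 219223))/((244979 - 94818) + 155091) = (-798 + 363034*(-365770))/(150161 + 155091) = (-798 - 132786946180)/305252 = -132786946978*1/305252 = -66393473489/152626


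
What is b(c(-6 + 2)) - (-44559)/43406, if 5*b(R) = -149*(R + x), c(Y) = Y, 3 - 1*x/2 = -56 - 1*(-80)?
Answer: 297727519/217030 ≈ 1371.8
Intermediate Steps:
x = -42 (x = 6 - 2*(-56 - 1*(-80)) = 6 - 2*(-56 + 80) = 6 - 2*24 = 6 - 48 = -42)
b(R) = 6258/5 - 149*R/5 (b(R) = (-149*(R - 42))/5 = (-149*(-42 + R))/5 = (6258 - 149*R)/5 = 6258/5 - 149*R/5)
b(c(-6 + 2)) - (-44559)/43406 = (6258/5 - 149*(-6 + 2)/5) - (-44559)/43406 = (6258/5 - 149/5*(-4)) - (-44559)/43406 = (6258/5 + 596/5) - 1*(-44559/43406) = 6854/5 + 44559/43406 = 297727519/217030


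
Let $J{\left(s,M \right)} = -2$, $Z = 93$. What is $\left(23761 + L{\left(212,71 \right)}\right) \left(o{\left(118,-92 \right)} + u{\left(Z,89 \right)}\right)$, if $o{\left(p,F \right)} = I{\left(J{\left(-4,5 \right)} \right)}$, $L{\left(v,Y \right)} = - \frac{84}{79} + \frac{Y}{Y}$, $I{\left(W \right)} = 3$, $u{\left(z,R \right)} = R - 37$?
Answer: $\frac{103241270}{79} \approx 1.3069 \cdot 10^{6}$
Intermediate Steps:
$u{\left(z,R \right)} = -37 + R$ ($u{\left(z,R \right)} = R - 37 = -37 + R$)
$L{\left(v,Y \right)} = - \frac{5}{79}$ ($L{\left(v,Y \right)} = \left(-84\right) \frac{1}{79} + 1 = - \frac{84}{79} + 1 = - \frac{5}{79}$)
$o{\left(p,F \right)} = 3$
$\left(23761 + L{\left(212,71 \right)}\right) \left(o{\left(118,-92 \right)} + u{\left(Z,89 \right)}\right) = \left(23761 - \frac{5}{79}\right) \left(3 + \left(-37 + 89\right)\right) = \frac{1877114 \left(3 + 52\right)}{79} = \frac{1877114}{79} \cdot 55 = \frac{103241270}{79}$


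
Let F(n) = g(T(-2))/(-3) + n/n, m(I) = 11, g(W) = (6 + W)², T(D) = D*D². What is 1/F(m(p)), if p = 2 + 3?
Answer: -3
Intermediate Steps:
T(D) = D³
p = 5
F(n) = -⅓ (F(n) = (6 + (-2)³)²/(-3) + n/n = (6 - 8)²*(-⅓) + 1 = (-2)²*(-⅓) + 1 = 4*(-⅓) + 1 = -4/3 + 1 = -⅓)
1/F(m(p)) = 1/(-⅓) = -3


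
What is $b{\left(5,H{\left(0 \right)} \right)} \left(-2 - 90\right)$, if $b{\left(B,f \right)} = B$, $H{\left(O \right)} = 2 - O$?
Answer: $-460$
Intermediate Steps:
$b{\left(5,H{\left(0 \right)} \right)} \left(-2 - 90\right) = 5 \left(-2 - 90\right) = 5 \left(-92\right) = -460$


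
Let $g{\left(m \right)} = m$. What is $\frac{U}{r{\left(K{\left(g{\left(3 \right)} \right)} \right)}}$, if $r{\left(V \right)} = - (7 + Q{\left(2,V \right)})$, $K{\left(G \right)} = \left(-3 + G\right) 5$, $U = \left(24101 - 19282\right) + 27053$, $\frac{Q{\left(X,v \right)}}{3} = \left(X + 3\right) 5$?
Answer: $- \frac{15936}{41} \approx -388.68$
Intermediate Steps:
$Q{\left(X,v \right)} = 45 + 15 X$ ($Q{\left(X,v \right)} = 3 \left(X + 3\right) 5 = 3 \left(3 + X\right) 5 = 3 \left(15 + 5 X\right) = 45 + 15 X$)
$U = 31872$ ($U = 4819 + 27053 = 31872$)
$K{\left(G \right)} = -15 + 5 G$
$r{\left(V \right)} = -82$ ($r{\left(V \right)} = - (7 + \left(45 + 15 \cdot 2\right)) = - (7 + \left(45 + 30\right)) = - (7 + 75) = \left(-1\right) 82 = -82$)
$\frac{U}{r{\left(K{\left(g{\left(3 \right)} \right)} \right)}} = \frac{31872}{-82} = 31872 \left(- \frac{1}{82}\right) = - \frac{15936}{41}$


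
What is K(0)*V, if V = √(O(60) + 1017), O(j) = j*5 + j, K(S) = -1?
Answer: -9*√17 ≈ -37.108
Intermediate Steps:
O(j) = 6*j (O(j) = 5*j + j = 6*j)
V = 9*√17 (V = √(6*60 + 1017) = √(360 + 1017) = √1377 = 9*√17 ≈ 37.108)
K(0)*V = -9*√17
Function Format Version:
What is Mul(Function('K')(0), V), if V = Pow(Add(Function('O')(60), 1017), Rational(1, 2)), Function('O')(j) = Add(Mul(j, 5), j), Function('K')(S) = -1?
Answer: Mul(-9, Pow(17, Rational(1, 2))) ≈ -37.108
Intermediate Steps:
Function('O')(j) = Mul(6, j) (Function('O')(j) = Add(Mul(5, j), j) = Mul(6, j))
V = Mul(9, Pow(17, Rational(1, 2))) (V = Pow(Add(Mul(6, 60), 1017), Rational(1, 2)) = Pow(Add(360, 1017), Rational(1, 2)) = Pow(1377, Rational(1, 2)) = Mul(9, Pow(17, Rational(1, 2))) ≈ 37.108)
Mul(Function('K')(0), V) = Mul(-1, Mul(9, Pow(17, Rational(1, 2)))) = Mul(-9, Pow(17, Rational(1, 2)))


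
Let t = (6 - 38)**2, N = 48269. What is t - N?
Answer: -47245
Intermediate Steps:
t = 1024 (t = (-32)**2 = 1024)
t - N = 1024 - 1*48269 = 1024 - 48269 = -47245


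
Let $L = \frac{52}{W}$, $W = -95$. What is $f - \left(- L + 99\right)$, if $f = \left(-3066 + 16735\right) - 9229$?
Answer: $\frac{412343}{95} \approx 4340.5$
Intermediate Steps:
$L = - \frac{52}{95}$ ($L = \frac{52}{-95} = 52 \left(- \frac{1}{95}\right) = - \frac{52}{95} \approx -0.54737$)
$f = 4440$ ($f = 13669 - 9229 = 4440$)
$f - \left(- L + 99\right) = 4440 - \left(\left(-1\right) \left(- \frac{52}{95}\right) + 99\right) = 4440 - \left(\frac{52}{95} + 99\right) = 4440 - \frac{9457}{95} = \frac{412343}{95}$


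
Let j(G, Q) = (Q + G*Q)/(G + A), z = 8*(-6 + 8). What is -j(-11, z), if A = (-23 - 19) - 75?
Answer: -5/4 ≈ -1.2500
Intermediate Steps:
z = 16 (z = 8*2 = 16)
A = -117 (A = -42 - 75 = -117)
j(G, Q) = (Q + G*Q)/(-117 + G) (j(G, Q) = (Q + G*Q)/(G - 117) = (Q + G*Q)/(-117 + G))
-j(-11, z) = -16*(1 - 11)/(-117 - 11) = -16*(-10)/(-128) = -16*(-1)*(-10)/128 = -1*5/4 = -5/4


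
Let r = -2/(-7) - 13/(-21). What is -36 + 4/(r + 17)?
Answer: -3363/94 ≈ -35.777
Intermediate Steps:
r = 19/21 (r = -2*(-⅐) - 13*(-1/21) = 2/7 + 13/21 = 19/21 ≈ 0.90476)
-36 + 4/(r + 17) = -36 + 4/(19/21 + 17) = -36 + 4/(376/21) = -36 + 4*(21/376) = -36 + 21/94 = -3363/94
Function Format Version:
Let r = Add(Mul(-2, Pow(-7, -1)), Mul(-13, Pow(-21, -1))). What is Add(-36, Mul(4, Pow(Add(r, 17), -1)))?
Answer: Rational(-3363, 94) ≈ -35.777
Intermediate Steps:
r = Rational(19, 21) (r = Add(Mul(-2, Rational(-1, 7)), Mul(-13, Rational(-1, 21))) = Add(Rational(2, 7), Rational(13, 21)) = Rational(19, 21) ≈ 0.90476)
Add(-36, Mul(4, Pow(Add(r, 17), -1))) = Add(-36, Mul(4, Pow(Add(Rational(19, 21), 17), -1))) = Add(-36, Mul(4, Pow(Rational(376, 21), -1))) = Add(-36, Mul(4, Rational(21, 376))) = Add(-36, Rational(21, 94)) = Rational(-3363, 94)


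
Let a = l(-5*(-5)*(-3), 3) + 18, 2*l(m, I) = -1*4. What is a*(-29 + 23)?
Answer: -96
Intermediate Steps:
l(m, I) = -2 (l(m, I) = (-1*4)/2 = (½)*(-4) = -2)
a = 16 (a = -2 + 18 = 16)
a*(-29 + 23) = 16*(-29 + 23) = 16*(-6) = -96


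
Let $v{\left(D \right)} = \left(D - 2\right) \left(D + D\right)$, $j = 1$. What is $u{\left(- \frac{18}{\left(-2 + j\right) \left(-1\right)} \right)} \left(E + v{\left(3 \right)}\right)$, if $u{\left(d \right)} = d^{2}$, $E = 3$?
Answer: $2916$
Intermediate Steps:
$v{\left(D \right)} = 2 D \left(-2 + D\right)$ ($v{\left(D \right)} = \left(-2 + D\right) 2 D = 2 D \left(-2 + D\right)$)
$u{\left(- \frac{18}{\left(-2 + j\right) \left(-1\right)} \right)} \left(E + v{\left(3 \right)}\right) = \left(- \frac{18}{\left(-2 + 1\right) \left(-1\right)}\right)^{2} \left(3 + 2 \cdot 3 \left(-2 + 3\right)\right) = \left(- \frac{18}{\left(-1\right) \left(-1\right)}\right)^{2} \left(3 + 2 \cdot 3 \cdot 1\right) = \left(- \frac{18}{1}\right)^{2} \left(3 + 6\right) = \left(\left(-18\right) 1\right)^{2} \cdot 9 = \left(-18\right)^{2} \cdot 9 = 324 \cdot 9 = 2916$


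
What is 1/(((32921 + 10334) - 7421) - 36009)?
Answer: -1/175 ≈ -0.0057143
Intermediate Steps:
1/(((32921 + 10334) - 7421) - 36009) = 1/((43255 - 7421) - 36009) = 1/(35834 - 36009) = 1/(-175) = -1/175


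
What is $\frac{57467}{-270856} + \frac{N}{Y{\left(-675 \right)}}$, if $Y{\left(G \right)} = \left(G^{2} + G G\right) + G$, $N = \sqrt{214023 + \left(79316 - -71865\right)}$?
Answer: $- \frac{57467}{270856} + \frac{2 \sqrt{91301}}{910575} \approx -0.2115$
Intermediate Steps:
$N = 2 \sqrt{91301}$ ($N = \sqrt{214023 + \left(79316 + 71865\right)} = \sqrt{214023 + 151181} = \sqrt{365204} = 2 \sqrt{91301} \approx 604.32$)
$Y{\left(G \right)} = G + 2 G^{2}$ ($Y{\left(G \right)} = \left(G^{2} + G^{2}\right) + G = 2 G^{2} + G = G + 2 G^{2}$)
$\frac{57467}{-270856} + \frac{N}{Y{\left(-675 \right)}} = \frac{57467}{-270856} + \frac{2 \sqrt{91301}}{\left(-675\right) \left(1 + 2 \left(-675\right)\right)} = 57467 \left(- \frac{1}{270856}\right) + \frac{2 \sqrt{91301}}{\left(-675\right) \left(1 - 1350\right)} = - \frac{57467}{270856} + \frac{2 \sqrt{91301}}{\left(-675\right) \left(-1349\right)} = - \frac{57467}{270856} + \frac{2 \sqrt{91301}}{910575}$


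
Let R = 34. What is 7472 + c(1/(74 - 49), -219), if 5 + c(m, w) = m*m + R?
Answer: 4688126/625 ≈ 7501.0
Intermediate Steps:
c(m, w) = 29 + m**2 (c(m, w) = -5 + (m*m + 34) = -5 + (m**2 + 34) = -5 + (34 + m**2) = 29 + m**2)
7472 + c(1/(74 - 49), -219) = 7472 + (29 + (1/(74 - 49))**2) = 7472 + (29 + (1/25)**2) = 7472 + (29 + 1/625) = 7472 + 18126/625 = 4688126/625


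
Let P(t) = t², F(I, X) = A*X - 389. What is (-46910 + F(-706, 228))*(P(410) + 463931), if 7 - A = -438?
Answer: 34231430991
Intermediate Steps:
A = 445 (A = 7 - 1*(-438) = 7 + 438 = 445)
F(I, X) = -389 + 445*X (F(I, X) = 445*X - 389 = -389 + 445*X)
(-46910 + F(-706, 228))*(P(410) + 463931) = (-46910 + (-389 + 445*228))*(410² + 463931) = (-46910 + (-389 + 101460))*(168100 + 463931) = (-46910 + 101071)*632031 = 54161*632031 = 34231430991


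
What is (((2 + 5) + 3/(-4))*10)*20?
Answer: 1250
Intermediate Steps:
(((2 + 5) + 3/(-4))*10)*20 = ((7 + 3*(-1/4))*10)*20 = ((7 - 3/4)*10)*20 = ((25/4)*10)*20 = (125/2)*20 = 1250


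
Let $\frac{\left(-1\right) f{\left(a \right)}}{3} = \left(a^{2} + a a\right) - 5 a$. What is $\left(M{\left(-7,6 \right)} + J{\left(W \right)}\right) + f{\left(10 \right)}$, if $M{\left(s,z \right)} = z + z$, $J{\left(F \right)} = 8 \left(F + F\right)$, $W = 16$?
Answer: $-182$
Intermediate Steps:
$J{\left(F \right)} = 16 F$ ($J{\left(F \right)} = 8 \cdot 2 F = 16 F$)
$M{\left(s,z \right)} = 2 z$
$f{\left(a \right)} = - 6 a^{2} + 15 a$ ($f{\left(a \right)} = - 3 \left(\left(a^{2} + a a\right) - 5 a\right) = - 3 \left(\left(a^{2} + a^{2}\right) - 5 a\right) = - 3 \left(2 a^{2} - 5 a\right) = - 3 \left(- 5 a + 2 a^{2}\right) = - 6 a^{2} + 15 a$)
$\left(M{\left(-7,6 \right)} + J{\left(W \right)}\right) + f{\left(10 \right)} = \left(2 \cdot 6 + 16 \cdot 16\right) + 3 \cdot 10 \left(5 - 20\right) = \left(12 + 256\right) + 3 \cdot 10 \left(5 - 20\right) = 268 + 3 \cdot 10 \left(-15\right) = 268 - 450 = -182$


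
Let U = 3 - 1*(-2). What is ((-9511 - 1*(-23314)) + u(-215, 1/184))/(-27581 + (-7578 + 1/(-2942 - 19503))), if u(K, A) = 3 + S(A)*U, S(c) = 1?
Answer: -309987895/789143756 ≈ -0.39282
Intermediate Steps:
U = 5 (U = 3 + 2 = 5)
u(K, A) = 8 (u(K, A) = 3 + 1*5 = 3 + 5 = 8)
((-9511 - 1*(-23314)) + u(-215, 1/184))/(-27581 + (-7578 + 1/(-2942 - 19503))) = ((-9511 - 1*(-23314)) + 8)/(-27581 + (-7578 + 1/(-2942 - 19503))) = ((-9511 + 23314) + 8)/(-27581 + (-7578 + 1/(-22445))) = (13803 + 8)/(-27581 + (-7578 - 1/22445)) = 13811/(-27581 - 170088211/22445) = 13811/(-789143756/22445) = 13811*(-22445/789143756) = -309987895/789143756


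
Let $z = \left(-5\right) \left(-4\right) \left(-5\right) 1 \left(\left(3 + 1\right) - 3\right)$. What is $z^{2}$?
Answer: $10000$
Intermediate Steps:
$z = -100$ ($z = 20 \left(-5\right) 1 \left(4 - 3\right) = - 100 \cdot 1 \cdot 1 = \left(-100\right) 1 = -100$)
$z^{2} = \left(-100\right)^{2} = 10000$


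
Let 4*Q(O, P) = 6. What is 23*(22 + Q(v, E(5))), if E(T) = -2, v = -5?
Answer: 1081/2 ≈ 540.50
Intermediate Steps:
Q(O, P) = 3/2 (Q(O, P) = (¼)*6 = 3/2)
23*(22 + Q(v, E(5))) = 23*(22 + 3/2) = 23*(47/2) = 1081/2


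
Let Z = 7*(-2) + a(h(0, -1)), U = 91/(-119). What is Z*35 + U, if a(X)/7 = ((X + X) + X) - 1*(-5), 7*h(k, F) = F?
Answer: 10697/17 ≈ 629.24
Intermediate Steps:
U = -13/17 (U = 91*(-1/119) = -13/17 ≈ -0.76471)
h(k, F) = F/7
a(X) = 35 + 21*X (a(X) = 7*(((X + X) + X) - 1*(-5)) = 7*((2*X + X) + 5) = 7*(3*X + 5) = 7*(5 + 3*X) = 35 + 21*X)
Z = 18 (Z = 7*(-2) + (35 + 21*((1/7)*(-1))) = -14 + (35 + 21*(-1/7)) = -14 + (35 - 3) = -14 + 32 = 18)
Z*35 + U = 18*35 - 13/17 = 630 - 13/17 = 10697/17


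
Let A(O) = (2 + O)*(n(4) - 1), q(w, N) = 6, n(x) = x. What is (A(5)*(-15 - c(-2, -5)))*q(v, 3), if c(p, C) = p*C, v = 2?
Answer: -3150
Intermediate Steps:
A(O) = 6 + 3*O (A(O) = (2 + O)*(4 - 1) = (2 + O)*3 = 6 + 3*O)
c(p, C) = C*p
(A(5)*(-15 - c(-2, -5)))*q(v, 3) = ((6 + 3*5)*(-15 - (-5)*(-2)))*6 = ((6 + 15)*(-15 - 1*10))*6 = (21*(-15 - 10))*6 = (21*(-25))*6 = -525*6 = -3150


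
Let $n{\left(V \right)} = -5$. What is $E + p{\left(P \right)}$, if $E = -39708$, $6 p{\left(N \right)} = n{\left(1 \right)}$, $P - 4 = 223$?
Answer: $- \frac{238253}{6} \approx -39709.0$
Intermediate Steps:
$P = 227$ ($P = 4 + 223 = 227$)
$p{\left(N \right)} = - \frac{5}{6}$ ($p{\left(N \right)} = \frac{1}{6} \left(-5\right) = - \frac{5}{6}$)
$E + p{\left(P \right)} = -39708 - \frac{5}{6} = - \frac{238253}{6}$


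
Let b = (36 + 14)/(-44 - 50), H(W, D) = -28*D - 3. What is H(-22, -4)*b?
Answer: -2725/47 ≈ -57.979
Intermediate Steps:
H(W, D) = -3 - 28*D
b = -25/47 (b = 50/(-94) = 50*(-1/94) = -25/47 ≈ -0.53191)
H(-22, -4)*b = (-3 - 28*(-4))*(-25/47) = (-3 + 112)*(-25/47) = 109*(-25/47) = -2725/47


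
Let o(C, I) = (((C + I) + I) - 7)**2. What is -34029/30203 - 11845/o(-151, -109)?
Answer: -5168638439/4269979328 ≈ -1.2105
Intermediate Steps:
o(C, I) = (-7 + C + 2*I)**2 (o(C, I) = ((C + 2*I) - 7)**2 = (-7 + C + 2*I)**2)
-34029/30203 - 11845/o(-151, -109) = -34029/30203 - 11845/(-7 - 151 + 2*(-109))**2 = -34029*1/30203 - 11845/(-7 - 151 - 218)**2 = -34029/30203 - 11845/((-376)**2) = -34029/30203 - 11845/141376 = -5168638439/4269979328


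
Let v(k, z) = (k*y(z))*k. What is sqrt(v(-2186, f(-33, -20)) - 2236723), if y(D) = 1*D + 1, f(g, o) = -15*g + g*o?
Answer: sqrt(5521820253) ≈ 74309.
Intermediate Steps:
y(D) = 1 + D (y(D) = D + 1 = 1 + D)
v(k, z) = k**2*(1 + z) (v(k, z) = (k*(1 + z))*k = k**2*(1 + z))
sqrt(v(-2186, f(-33, -20)) - 2236723) = sqrt((-2186)**2*(1 - 33*(-15 - 20)) - 2236723) = sqrt(4778596*(1 - 33*(-35)) - 2236723) = sqrt(4778596*(1 + 1155) - 2236723) = sqrt(4778596*1156 - 2236723) = sqrt(5524056976 - 2236723) = sqrt(5521820253)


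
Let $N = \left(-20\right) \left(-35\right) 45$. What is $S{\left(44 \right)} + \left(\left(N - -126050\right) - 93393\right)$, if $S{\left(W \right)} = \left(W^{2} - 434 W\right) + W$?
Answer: $47041$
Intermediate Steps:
$N = 31500$ ($N = 700 \cdot 45 = 31500$)
$S{\left(W \right)} = W^{2} - 433 W$
$S{\left(44 \right)} + \left(\left(N - -126050\right) - 93393\right) = 44 \left(-433 + 44\right) + \left(\left(31500 - -126050\right) - 93393\right) = 44 \left(-389\right) + \left(\left(31500 + 126050\right) - 93393\right) = -17116 + \left(157550 - 93393\right) = -17116 + 64157 = 47041$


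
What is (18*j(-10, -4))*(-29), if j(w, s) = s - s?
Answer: 0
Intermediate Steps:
j(w, s) = 0
(18*j(-10, -4))*(-29) = (18*0)*(-29) = 0*(-29) = 0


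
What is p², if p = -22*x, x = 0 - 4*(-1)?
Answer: 7744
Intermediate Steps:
x = 4 (x = 0 + 4 = 4)
p = -88 (p = -22*4 = -88)
p² = (-88)² = 7744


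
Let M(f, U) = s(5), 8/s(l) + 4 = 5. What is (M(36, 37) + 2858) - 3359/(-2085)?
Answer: 5978969/2085 ≈ 2867.6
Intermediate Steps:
s(l) = 8 (s(l) = 8/(-4 + 5) = 8/1 = 8*1 = 8)
M(f, U) = 8
(M(36, 37) + 2858) - 3359/(-2085) = (8 + 2858) - 3359/(-2085) = 2866 - 3359*(-1/2085) = 2866 + 3359/2085 = 5978969/2085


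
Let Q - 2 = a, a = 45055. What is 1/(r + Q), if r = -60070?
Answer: -1/15013 ≈ -6.6609e-5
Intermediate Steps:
Q = 45057 (Q = 2 + 45055 = 45057)
1/(r + Q) = 1/(-60070 + 45057) = 1/(-15013) = -1/15013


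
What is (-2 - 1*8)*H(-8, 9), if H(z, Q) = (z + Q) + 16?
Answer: -170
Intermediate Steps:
H(z, Q) = 16 + Q + z (H(z, Q) = (Q + z) + 16 = 16 + Q + z)
(-2 - 1*8)*H(-8, 9) = (-2 - 1*8)*(16 + 9 - 8) = (-2 - 8)*17 = -10*17 = -170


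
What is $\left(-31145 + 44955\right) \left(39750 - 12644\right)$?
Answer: $374333860$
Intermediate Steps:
$\left(-31145 + 44955\right) \left(39750 - 12644\right) = 13810 \cdot 27106 = 374333860$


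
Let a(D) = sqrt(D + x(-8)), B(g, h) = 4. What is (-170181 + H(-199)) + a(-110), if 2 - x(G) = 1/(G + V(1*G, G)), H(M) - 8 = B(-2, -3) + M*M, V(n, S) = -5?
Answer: -130568 + I*sqrt(18239)/13 ≈ -1.3057e+5 + 10.389*I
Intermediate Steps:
H(M) = 12 + M**2 (H(M) = 8 + (4 + M*M) = 8 + (4 + M**2) = 12 + M**2)
x(G) = 2 - 1/(-5 + G) (x(G) = 2 - 1/(G - 5) = 2 - 1/(-5 + G))
a(D) = sqrt(27/13 + D) (a(D) = sqrt(D + (-11 + 2*(-8))/(-5 - 8)) = sqrt(D + (-11 - 16)/(-13)) = sqrt(D - 1/13*(-27)) = sqrt(D + 27/13) = sqrt(27/13 + D))
(-170181 + H(-199)) + a(-110) = (-170181 + (12 + (-199)**2)) + sqrt(351 + 169*(-110))/13 = (-170181 + (12 + 39601)) + sqrt(351 - 18590)/13 = (-170181 + 39613) + sqrt(-18239)/13 = -130568 + (I*sqrt(18239))/13 = -130568 + I*sqrt(18239)/13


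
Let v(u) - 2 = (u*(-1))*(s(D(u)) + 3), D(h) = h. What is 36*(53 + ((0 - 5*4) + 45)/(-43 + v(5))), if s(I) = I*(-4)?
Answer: 21213/11 ≈ 1928.5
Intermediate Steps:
s(I) = -4*I
v(u) = 2 - u*(3 - 4*u) (v(u) = 2 + (u*(-1))*(-4*u + 3) = 2 + (-u)*(3 - 4*u) = 2 - u*(3 - 4*u))
36*(53 + ((0 - 5*4) + 45)/(-43 + v(5))) = 36*(53 + ((0 - 5*4) + 45)/(-43 + (2 - 3*5 + 4*5²))) = 36*(53 + ((0 - 20) + 45)/(-43 + (2 - 15 + 4*25))) = 36*(53 + (-20 + 45)/(-43 + (2 - 15 + 100))) = 36*(53 + 25/(-43 + 87)) = 36*(53 + 25/44) = 36*(2357/44) = 21213/11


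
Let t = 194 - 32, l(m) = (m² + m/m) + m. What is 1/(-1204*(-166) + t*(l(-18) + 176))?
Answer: 1/278110 ≈ 3.5957e-6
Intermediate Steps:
l(m) = 1 + m + m² (l(m) = (m² + 1) + m = (1 + m²) + m = 1 + m + m²)
t = 162
1/(-1204*(-166) + t*(l(-18) + 176)) = 1/(-1204*(-166) + 162*((1 - 18 + (-18)²) + 176)) = 1/(199864 + 162*((1 - 18 + 324) + 176)) = 1/(199864 + 162*(307 + 176)) = 1/(199864 + 162*483) = 1/(199864 + 78246) = 1/278110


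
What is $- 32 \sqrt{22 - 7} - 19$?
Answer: $-19 - 32 \sqrt{15} \approx -142.94$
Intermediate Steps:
$- 32 \sqrt{22 - 7} - 19 = - 32 \sqrt{15} - 19 = -19 - 32 \sqrt{15}$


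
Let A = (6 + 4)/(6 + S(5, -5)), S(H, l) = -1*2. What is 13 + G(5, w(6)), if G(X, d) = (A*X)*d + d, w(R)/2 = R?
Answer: 175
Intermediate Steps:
S(H, l) = -2
w(R) = 2*R
A = 5/2 (A = (6 + 4)/(6 - 2) = 10/4 = 10*(¼) = 5/2 ≈ 2.5000)
G(X, d) = d + 5*X*d/2 (G(X, d) = (5*X/2)*d + d = 5*X*d/2 + d = d + 5*X*d/2)
13 + G(5, w(6)) = 13 + (2*6)*(2 + 5*5)/2 = 13 + (½)*12*(2 + 25) = 13 + (½)*12*27 = 13 + 162 = 175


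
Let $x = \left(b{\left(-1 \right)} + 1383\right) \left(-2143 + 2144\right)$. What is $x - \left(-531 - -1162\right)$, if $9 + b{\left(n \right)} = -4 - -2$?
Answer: $741$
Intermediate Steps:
$b{\left(n \right)} = -11$ ($b{\left(n \right)} = -9 - 2 = -11$)
$x = 1372$ ($x = \left(-11 + 1383\right) \left(-2143 + 2144\right) = 1372 \cdot 1 = 1372$)
$x - \left(-531 - -1162\right) = 1372 - \left(-531 - -1162\right) = 1372 - \left(-531 + 1162\right) = 1372 - 631 = 741$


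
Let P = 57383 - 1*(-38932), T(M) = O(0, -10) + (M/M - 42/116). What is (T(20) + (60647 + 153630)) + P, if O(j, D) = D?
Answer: 18013793/58 ≈ 3.1058e+5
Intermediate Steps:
T(M) = -543/58 (T(M) = -10 + (M/M - 42/116) = -10 + (1 - 42*1/116) = -10 + (1 - 21/58) = -10 + 37/58 = -543/58)
P = 96315 (P = 57383 + 38932 = 96315)
(T(20) + (60647 + 153630)) + P = (-543/58 + (60647 + 153630)) + 96315 = (-543/58 + 214277) + 96315 = 12427523/58 + 96315 = 18013793/58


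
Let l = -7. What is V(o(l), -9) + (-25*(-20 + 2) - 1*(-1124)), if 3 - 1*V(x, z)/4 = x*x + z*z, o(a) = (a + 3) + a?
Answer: 778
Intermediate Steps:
o(a) = 3 + 2*a (o(a) = (3 + a) + a = 3 + 2*a)
V(x, z) = 12 - 4*x**2 - 4*z**2 (V(x, z) = 12 - 4*(x*x + z*z) = 12 - 4*(x**2 + z**2) = 12 + (-4*x**2 - 4*z**2) = 12 - 4*x**2 - 4*z**2)
V(o(l), -9) + (-25*(-20 + 2) - 1*(-1124)) = (12 - 4*(3 + 2*(-7))**2 - 4*(-9)**2) + (-25*(-20 + 2) - 1*(-1124)) = (12 - 4*(3 - 14)**2 - 4*81) + (-25*(-18) + 1124) = (12 - 4*(-11)**2 - 324) + (450 + 1124) = (12 - 4*121 - 324) + 1574 = (12 - 484 - 324) + 1574 = -796 + 1574 = 778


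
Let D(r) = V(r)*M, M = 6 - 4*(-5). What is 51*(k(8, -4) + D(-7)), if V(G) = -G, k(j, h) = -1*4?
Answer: 9078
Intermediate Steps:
k(j, h) = -4
M = 26 (M = 6 + 20 = 26)
D(r) = -26*r (D(r) = -r*26 = -26*r)
51*(k(8, -4) + D(-7)) = 51*(-4 - 26*(-7)) = 51*(-4 + 182) = 51*178 = 9078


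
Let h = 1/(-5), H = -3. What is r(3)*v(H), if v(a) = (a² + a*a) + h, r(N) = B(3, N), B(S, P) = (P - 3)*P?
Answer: 0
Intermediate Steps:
B(S, P) = P*(-3 + P) (B(S, P) = (-3 + P)*P = P*(-3 + P))
r(N) = N*(-3 + N)
h = -⅕ ≈ -0.20000
v(a) = -⅕ + 2*a² (v(a) = (a² + a*a) - ⅕ = (a² + a²) - ⅕ = 2*a² - ⅕ = -⅕ + 2*a²)
r(3)*v(H) = (3*(-3 + 3))*(-⅕ + 2*(-3)²) = (3*0)*(-⅕ + 2*9) = 0*(-⅕ + 18) = 0*(89/5) = 0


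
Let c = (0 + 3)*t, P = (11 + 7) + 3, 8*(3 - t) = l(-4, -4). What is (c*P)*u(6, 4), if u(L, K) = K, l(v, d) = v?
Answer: 882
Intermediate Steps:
t = 7/2 (t = 3 - ⅛*(-4) = 3 + ½ = 7/2 ≈ 3.5000)
P = 21 (P = 18 + 3 = 21)
c = 21/2 (c = (0 + 3)*(7/2) = 3*(7/2) = 21/2 ≈ 10.500)
(c*P)*u(6, 4) = ((21/2)*21)*4 = (441/2)*4 = 882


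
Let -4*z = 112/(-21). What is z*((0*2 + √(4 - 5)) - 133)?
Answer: -532/3 + 4*I/3 ≈ -177.33 + 1.3333*I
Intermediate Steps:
z = 4/3 (z = -28/(-21) = -28*(-1)/21 = -¼*(-16/3) = 4/3 ≈ 1.3333)
z*((0*2 + √(4 - 5)) - 133) = 4*((0*2 + √(4 - 5)) - 133)/3 = 4*((0 + √(-1)) - 133)/3 = 4*((0 + I) - 133)/3 = 4*(I - 133)/3 = 4*(-133 + I)/3 = -532/3 + 4*I/3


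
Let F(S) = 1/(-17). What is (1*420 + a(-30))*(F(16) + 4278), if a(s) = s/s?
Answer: 30617225/17 ≈ 1.8010e+6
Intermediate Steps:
F(S) = -1/17
a(s) = 1
(1*420 + a(-30))*(F(16) + 4278) = (1*420 + 1)*(-1/17 + 4278) = (420 + 1)*(72725/17) = 421*(72725/17) = 30617225/17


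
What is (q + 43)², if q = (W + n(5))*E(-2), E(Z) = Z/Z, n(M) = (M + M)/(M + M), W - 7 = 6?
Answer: 3249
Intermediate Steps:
W = 13 (W = 7 + 6 = 13)
n(M) = 1 (n(M) = (2*M)/((2*M)) = (2*M)*(1/(2*M)) = 1)
E(Z) = 1
q = 14 (q = (13 + 1)*1 = 14*1 = 14)
(q + 43)² = (14 + 43)² = 57² = 3249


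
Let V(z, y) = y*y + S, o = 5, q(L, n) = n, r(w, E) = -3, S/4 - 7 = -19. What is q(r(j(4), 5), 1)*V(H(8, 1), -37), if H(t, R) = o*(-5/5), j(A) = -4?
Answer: 1321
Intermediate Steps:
S = -48 (S = 28 + 4*(-19) = 28 - 76 = -48)
H(t, R) = -5 (H(t, R) = 5*(-5/5) = 5*(-5*⅕) = 5*(-1) = -5)
V(z, y) = -48 + y² (V(z, y) = y*y - 48 = y² - 48 = -48 + y²)
q(r(j(4), 5), 1)*V(H(8, 1), -37) = 1*(-48 + (-37)²) = 1*(-48 + 1369) = 1*1321 = 1321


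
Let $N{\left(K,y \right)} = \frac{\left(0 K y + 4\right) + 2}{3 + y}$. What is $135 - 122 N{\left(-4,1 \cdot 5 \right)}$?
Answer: $\frac{87}{2} \approx 43.5$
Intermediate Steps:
$N{\left(K,y \right)} = \frac{6}{3 + y}$ ($N{\left(K,y \right)} = \frac{\left(0 y + 4\right) + 2}{3 + y} = \frac{\left(0 + 4\right) + 2}{3 + y} = \frac{4 + 2}{3 + y} = \frac{6}{3 + y}$)
$135 - 122 N{\left(-4,1 \cdot 5 \right)} = 135 - 122 \frac{6}{3 + 1 \cdot 5} = 135 - 122 \frac{6}{3 + 5} = 135 - 122 \cdot \frac{6}{8} = 135 - 122 \cdot 6 \cdot \frac{1}{8} = 135 - \frac{183}{2} = \frac{87}{2}$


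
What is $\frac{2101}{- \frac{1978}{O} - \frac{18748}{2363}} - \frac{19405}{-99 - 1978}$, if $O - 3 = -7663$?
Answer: $- \frac{38145424045965}{144284689141} \approx -264.38$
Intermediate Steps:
$O = -7660$ ($O = 3 - 7663 = -7660$)
$\frac{2101}{- \frac{1978}{O} - \frac{18748}{2363}} - \frac{19405}{-99 - 1978} = \frac{2101}{- \frac{1978}{-7660} - \frac{18748}{2363}} - \frac{19405}{-99 - 1978} = \frac{2101}{\left(-1978\right) \left(- \frac{1}{7660}\right) - \frac{18748}{2363}} - \frac{19405}{-99 - 1978} = \frac{2101}{\frac{989}{3830} - \frac{18748}{2363}} - \frac{19405}{-2077} = \frac{2101}{- \frac{69467833}{9050290}} - - \frac{19405}{2077} = 2101 \left(- \frac{9050290}{69467833}\right) + \frac{19405}{2077} = - \frac{19014659290}{69467833} + \frac{19405}{2077} = - \frac{38145424045965}{144284689141}$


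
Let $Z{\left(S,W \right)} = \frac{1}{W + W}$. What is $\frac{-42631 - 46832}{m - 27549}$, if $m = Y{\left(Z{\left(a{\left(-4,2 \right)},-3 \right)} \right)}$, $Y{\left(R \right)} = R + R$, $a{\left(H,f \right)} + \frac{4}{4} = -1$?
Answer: $\frac{268389}{82648} \approx 3.2474$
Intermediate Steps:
$a{\left(H,f \right)} = -2$ ($a{\left(H,f \right)} = -1 - 1 = -2$)
$Z{\left(S,W \right)} = \frac{1}{2 W}$
$Y{\left(R \right)} = 2 R$
$m = - \frac{1}{3}$ ($m = 2 \frac{1}{2 \left(-3\right)} = 2 \cdot \frac{1}{2} \left(- \frac{1}{3}\right) = 2 \left(- \frac{1}{6}\right) = - \frac{1}{3} \approx -0.33333$)
$\frac{-42631 - 46832}{m - 27549} = \frac{-42631 - 46832}{- \frac{1}{3} - 27549} = - \frac{89463}{- \frac{82648}{3}} = \left(-89463\right) \left(- \frac{3}{82648}\right) = \frac{268389}{82648}$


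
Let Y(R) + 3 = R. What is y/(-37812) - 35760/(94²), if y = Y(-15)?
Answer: -56333253/13921118 ≈ -4.0466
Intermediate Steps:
Y(R) = -3 + R
y = -18 (y = -3 - 15 = -18)
y/(-37812) - 35760/(94²) = -18/(-37812) - 35760/(94²) = -18*(-1/37812) - 35760/8836 = 3/6302 - 35760*1/8836 = 3/6302 - 8940/2209 = -56333253/13921118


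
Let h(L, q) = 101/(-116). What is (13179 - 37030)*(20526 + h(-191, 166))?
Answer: -56787203665/116 ≈ -4.8954e+8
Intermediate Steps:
h(L, q) = -101/116 (h(L, q) = 101*(-1/116) = -101/116)
(13179 - 37030)*(20526 + h(-191, 166)) = (13179 - 37030)*(20526 - 101/116) = -23851*2380915/116 = -56787203665/116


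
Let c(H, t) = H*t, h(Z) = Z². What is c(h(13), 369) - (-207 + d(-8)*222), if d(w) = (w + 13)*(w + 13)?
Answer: 57018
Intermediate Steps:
d(w) = (13 + w)² (d(w) = (13 + w)*(13 + w) = (13 + w)²)
c(h(13), 369) - (-207 + d(-8)*222) = 13²*369 - (-207 + (13 - 8)²*222) = 169*369 - (-207 + 5²*222) = 62361 - (-207 + 25*222) = 62361 - (-207 + 5550) = 62361 - 1*5343 = 62361 - 5343 = 57018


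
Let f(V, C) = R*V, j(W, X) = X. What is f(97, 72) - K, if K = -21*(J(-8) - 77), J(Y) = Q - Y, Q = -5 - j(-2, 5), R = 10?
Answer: -689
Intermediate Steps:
Q = -10 (Q = -5 - 1*5 = -5 - 5 = -10)
f(V, C) = 10*V
J(Y) = -10 - Y
K = 1659 (K = -21*((-10 - 1*(-8)) - 77) = -21*((-10 + 8) - 77) = -21*(-2 - 77) = -21*(-79) = 1659)
f(97, 72) - K = 10*97 - 1*1659 = 970 - 1659 = -689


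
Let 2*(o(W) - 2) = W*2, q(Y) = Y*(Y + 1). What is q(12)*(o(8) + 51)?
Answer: 9516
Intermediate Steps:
q(Y) = Y*(1 + Y)
o(W) = 2 + W (o(W) = 2 + (W*2)/2 = 2 + (2*W)/2 = 2 + W)
q(12)*(o(8) + 51) = (12*(1 + 12))*((2 + 8) + 51) = (12*13)*(10 + 51) = 156*61 = 9516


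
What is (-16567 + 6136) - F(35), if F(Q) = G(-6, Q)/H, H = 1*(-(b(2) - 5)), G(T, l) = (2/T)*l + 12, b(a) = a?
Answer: -93880/9 ≈ -10431.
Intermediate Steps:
G(T, l) = 12 + 2*l/T (G(T, l) = 2*l/T + 12 = 12 + 2*l/T)
H = 3 (H = 1*(-(2 - 5)) = 1*(-1*(-3)) = 1*3 = 3)
F(Q) = 4 - Q/9 (F(Q) = (12 + 2*Q/(-6))/3 = (12 + 2*Q*(-⅙))*(⅓) = (12 - Q/3)*(⅓) = 4 - Q/9)
(-16567 + 6136) - F(35) = (-16567 + 6136) - (4 - ⅑*35) = -10431 - (4 - 35/9) = -10431 - 1*⅑ = -10431 - ⅑ = -93880/9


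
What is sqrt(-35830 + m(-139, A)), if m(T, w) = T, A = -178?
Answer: I*sqrt(35969) ≈ 189.66*I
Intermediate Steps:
sqrt(-35830 + m(-139, A)) = sqrt(-35830 - 139) = sqrt(-35969) = I*sqrt(35969)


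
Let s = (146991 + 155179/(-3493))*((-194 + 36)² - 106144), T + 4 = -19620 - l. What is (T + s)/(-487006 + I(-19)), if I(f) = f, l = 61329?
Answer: 41668709061949/1701178325 ≈ 24494.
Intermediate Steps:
T = -80953 (T = -4 + (-19620 - 1*61329) = -4 + (-19620 - 61329) = -4 - 80949 = -80953)
s = -41668426293120/3493 (s = (146991 + 155179*(-1/3493))*((-158)² - 106144) = (146991 - 155179/3493)*(24964 - 106144) = (513284384/3493)*(-81180) = -41668426293120/3493 ≈ -1.1929e+10)
(T + s)/(-487006 + I(-19)) = (-80953 - 41668426293120/3493)/(-487006 - 19) = -41668709061949/3493/(-487025) = -41668709061949/3493*(-1/487025) = 41668709061949/1701178325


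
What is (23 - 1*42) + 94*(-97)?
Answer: -9137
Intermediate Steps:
(23 - 1*42) + 94*(-97) = (23 - 42) - 9118 = -19 - 9118 = -9137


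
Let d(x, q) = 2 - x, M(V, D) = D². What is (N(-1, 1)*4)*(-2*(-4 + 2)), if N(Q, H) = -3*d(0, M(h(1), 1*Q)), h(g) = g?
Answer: -96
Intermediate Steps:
N(Q, H) = -6 (N(Q, H) = -3*(2 - 1*0) = -3*(2 + 0) = -3*2 = -6)
(N(-1, 1)*4)*(-2*(-4 + 2)) = (-6*4)*(-2*(-4 + 2)) = -(-48)*(-2) = -24*4 = -96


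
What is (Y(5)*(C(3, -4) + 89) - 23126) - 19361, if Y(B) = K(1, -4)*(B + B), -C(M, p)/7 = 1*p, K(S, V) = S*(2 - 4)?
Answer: -44827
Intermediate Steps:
K(S, V) = -2*S (K(S, V) = S*(-2) = -2*S)
C(M, p) = -7*p
Y(B) = -4*B (Y(B) = (-2*1)*(B + B) = -4*B)
(Y(5)*(C(3, -4) + 89) - 23126) - 19361 = ((-4*5)*(-7*(-4) + 89) - 23126) - 19361 = (-20*(28 + 89) - 23126) - 19361 = (-20*117 - 23126) - 19361 = (-2340 - 23126) - 19361 = -25466 - 19361 = -44827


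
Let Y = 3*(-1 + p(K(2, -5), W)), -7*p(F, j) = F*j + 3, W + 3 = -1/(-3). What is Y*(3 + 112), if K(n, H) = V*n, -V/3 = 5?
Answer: -31050/7 ≈ -4435.7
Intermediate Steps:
V = -15 (V = -3*5 = -15)
K(n, H) = -15*n
W = -8/3 (W = -3 - 1/(-3) = -3 - 1*(-⅓) = -3 + ⅓ = -8/3 ≈ -2.6667)
p(F, j) = -3/7 - F*j/7 (p(F, j) = -(F*j + 3)/7 = -(3 + F*j)/7 = -3/7 - F*j/7)
Y = -270/7 (Y = 3*(-1 + (-3/7 - ⅐*(-15*2)*(-8/3))) = 3*(-1 + (-3/7 - ⅐*(-30)*(-8/3))) = 3*(-1 + (-3/7 - 80/7)) = 3*(-1 - 83/7) = 3*(-90/7) = -270/7 ≈ -38.571)
Y*(3 + 112) = -270*(3 + 112)/7 = -270/7*115 = -31050/7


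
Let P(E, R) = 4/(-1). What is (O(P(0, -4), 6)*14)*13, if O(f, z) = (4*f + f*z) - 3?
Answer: -7826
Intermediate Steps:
P(E, R) = -4 (P(E, R) = 4*(-1) = -4)
O(f, z) = -3 + 4*f + f*z
(O(P(0, -4), 6)*14)*13 = ((-3 + 4*(-4) - 4*6)*14)*13 = ((-3 - 16 - 24)*14)*13 = -43*14*13 = -602*13 = -7826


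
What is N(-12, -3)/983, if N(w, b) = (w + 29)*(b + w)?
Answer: -255/983 ≈ -0.25941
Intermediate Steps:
N(w, b) = (29 + w)*(b + w)
N(-12, -3)/983 = ((-12)**2 + 29*(-3) + 29*(-12) - 3*(-12))/983 = (144 - 87 - 348 + 36)*(1/983) = -255*1/983 = -255/983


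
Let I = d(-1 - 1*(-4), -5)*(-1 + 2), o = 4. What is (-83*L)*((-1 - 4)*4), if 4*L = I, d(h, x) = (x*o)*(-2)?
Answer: 16600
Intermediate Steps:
d(h, x) = -8*x (d(h, x) = (x*4)*(-2) = (4*x)*(-2) = -8*x)
I = 40 (I = (-8*(-5))*(-1 + 2) = 40*1 = 40)
L = 10 (L = (¼)*40 = 10)
(-83*L)*((-1 - 4)*4) = (-83*10)*((-1 - 4)*4) = -(-4150)*4 = -830*(-20) = 16600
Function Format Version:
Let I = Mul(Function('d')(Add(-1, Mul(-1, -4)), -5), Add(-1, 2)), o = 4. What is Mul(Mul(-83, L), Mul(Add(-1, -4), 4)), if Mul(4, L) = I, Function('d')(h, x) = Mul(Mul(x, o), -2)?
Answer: 16600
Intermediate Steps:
Function('d')(h, x) = Mul(-8, x) (Function('d')(h, x) = Mul(Mul(x, 4), -2) = Mul(Mul(4, x), -2) = Mul(-8, x))
I = 40 (I = Mul(Mul(-8, -5), Add(-1, 2)) = Mul(40, 1) = 40)
L = 10 (L = Mul(Rational(1, 4), 40) = 10)
Mul(Mul(-83, L), Mul(Add(-1, -4), 4)) = Mul(Mul(-83, 10), Mul(Add(-1, -4), 4)) = Mul(-830, Mul(-5, 4)) = Mul(-830, -20) = 16600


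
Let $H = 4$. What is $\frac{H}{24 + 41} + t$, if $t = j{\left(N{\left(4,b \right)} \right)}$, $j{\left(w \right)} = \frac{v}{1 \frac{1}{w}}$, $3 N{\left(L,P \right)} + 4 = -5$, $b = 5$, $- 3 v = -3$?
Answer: $- \frac{191}{65} \approx -2.9385$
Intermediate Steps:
$v = 1$ ($v = \left(- \frac{1}{3}\right) \left(-3\right) = 1$)
$N{\left(L,P \right)} = -3$ ($N{\left(L,P \right)} = - \frac{4}{3} + \frac{1}{3} \left(-5\right) = - \frac{4}{3} - \frac{5}{3} = -3$)
$j{\left(w \right)} = w$ ($j{\left(w \right)} = 1 \frac{1}{1 \frac{1}{w}} = 1 \frac{1}{\frac{1}{w}} = 1 w = w$)
$t = -3$
$\frac{H}{24 + 41} + t = \frac{4}{24 + 41} - 3 = \frac{4}{65} - 3 = - \frac{191}{65}$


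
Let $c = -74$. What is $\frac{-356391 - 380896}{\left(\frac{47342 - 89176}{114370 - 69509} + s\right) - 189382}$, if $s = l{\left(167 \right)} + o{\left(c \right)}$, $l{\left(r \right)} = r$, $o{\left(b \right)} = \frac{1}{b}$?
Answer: $\frac{2447581975918}{628142825087} \approx 3.8965$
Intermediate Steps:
$s = \frac{12357}{74}$ ($s = 167 + \frac{1}{-74} = 167 - \frac{1}{74} = \frac{12357}{74} \approx 166.99$)
$\frac{-356391 - 380896}{\left(\frac{47342 - 89176}{114370 - 69509} + s\right) - 189382} = \frac{-356391 - 380896}{\left(\frac{47342 - 89176}{114370 - 69509} + \frac{12357}{74}\right) - 189382} = \frac{-356391 - 380896}{\left(- \frac{41834}{44861} + \frac{12357}{74}\right) - 189382} = - \frac{737287}{\left(\left(-41834\right) \frac{1}{44861} + \frac{12357}{74}\right) - 189382} = - \frac{737287}{\left(- \frac{41834}{44861} + \frac{12357}{74}\right) - 189382} = - \frac{737287}{\frac{551251661}{3319714} - 189382} = - \frac{737287}{- \frac{628142825087}{3319714}} = \left(-737287\right) \left(- \frac{3319714}{628142825087}\right) = \frac{2447581975918}{628142825087}$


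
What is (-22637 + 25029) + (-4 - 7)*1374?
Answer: -12722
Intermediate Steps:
(-22637 + 25029) + (-4 - 7)*1374 = 2392 - 11*1374 = 2392 - 15114 = -12722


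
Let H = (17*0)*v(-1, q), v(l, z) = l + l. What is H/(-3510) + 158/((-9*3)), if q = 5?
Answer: -158/27 ≈ -5.8519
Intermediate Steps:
v(l, z) = 2*l
H = 0 (H = (17*0)*(2*(-1)) = 0*(-2) = 0)
H/(-3510) + 158/((-9*3)) = 0/(-3510) + 158/((-9*3)) = 0*(-1/3510) + 158/(-27) = 0 + 158*(-1/27) = 0 - 158/27 = -158/27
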